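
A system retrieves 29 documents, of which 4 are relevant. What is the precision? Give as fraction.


Precision = relevant_retrieved / total_retrieved
= 4 / 29
= 4 / (4 + 25)
= 4/29

4/29


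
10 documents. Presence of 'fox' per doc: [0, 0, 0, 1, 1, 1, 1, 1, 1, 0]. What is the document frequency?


Checking each document for 'fox':
Doc 1: absent
Doc 2: absent
Doc 3: absent
Doc 4: present
Doc 5: present
Doc 6: present
Doc 7: present
Doc 8: present
Doc 9: present
Doc 10: absent
df = sum of presences = 0 + 0 + 0 + 1 + 1 + 1 + 1 + 1 + 1 + 0 = 6

6


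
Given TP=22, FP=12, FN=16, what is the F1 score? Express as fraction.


F1 = 2 * P * R / (P + R)
P = TP/(TP+FP) = 22/34 = 11/17
R = TP/(TP+FN) = 22/38 = 11/19
2 * P * R = 2 * 11/17 * 11/19 = 242/323
P + R = 11/17 + 11/19 = 396/323
F1 = 242/323 / 396/323 = 11/18

11/18


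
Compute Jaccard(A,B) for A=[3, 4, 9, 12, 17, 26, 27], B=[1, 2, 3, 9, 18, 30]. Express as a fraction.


A intersect B = [3, 9]
|A intersect B| = 2
A union B = [1, 2, 3, 4, 9, 12, 17, 18, 26, 27, 30]
|A union B| = 11
Jaccard = 2/11 = 2/11

2/11


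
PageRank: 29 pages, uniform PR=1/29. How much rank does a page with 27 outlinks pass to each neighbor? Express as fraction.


Initial PR = 1/29 = 1/29
Outlinks = 27
Contribution per link = PR / outlinks
= 1/29 / 27
= 1/783

1/783


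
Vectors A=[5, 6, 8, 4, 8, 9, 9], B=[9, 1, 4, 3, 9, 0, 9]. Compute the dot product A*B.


Dot product = sum of element-wise products
A[0]*B[0] = 5*9 = 45
A[1]*B[1] = 6*1 = 6
A[2]*B[2] = 8*4 = 32
A[3]*B[3] = 4*3 = 12
A[4]*B[4] = 8*9 = 72
A[5]*B[5] = 9*0 = 0
A[6]*B[6] = 9*9 = 81
Sum = 45 + 6 + 32 + 12 + 72 + 0 + 81 = 248

248


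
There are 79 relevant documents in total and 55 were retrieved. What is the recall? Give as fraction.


Recall = retrieved_relevant / total_relevant
= 55 / 79
= 55 / (55 + 24)
= 55/79

55/79


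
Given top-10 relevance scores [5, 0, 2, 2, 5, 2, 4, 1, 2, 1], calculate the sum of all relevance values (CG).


Cumulative Gain = sum of relevance scores
Position 1: rel=5, running sum=5
Position 2: rel=0, running sum=5
Position 3: rel=2, running sum=7
Position 4: rel=2, running sum=9
Position 5: rel=5, running sum=14
Position 6: rel=2, running sum=16
Position 7: rel=4, running sum=20
Position 8: rel=1, running sum=21
Position 9: rel=2, running sum=23
Position 10: rel=1, running sum=24
CG = 24

24


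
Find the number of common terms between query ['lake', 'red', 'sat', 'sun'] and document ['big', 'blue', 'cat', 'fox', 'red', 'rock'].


Query terms: ['lake', 'red', 'sat', 'sun']
Document terms: ['big', 'blue', 'cat', 'fox', 'red', 'rock']
Common terms: ['red']
Overlap count = 1

1


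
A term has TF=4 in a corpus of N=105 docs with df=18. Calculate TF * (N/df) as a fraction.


TF * (N/df)
= 4 * (105/18)
= 4 * 35/6
= 70/3

70/3


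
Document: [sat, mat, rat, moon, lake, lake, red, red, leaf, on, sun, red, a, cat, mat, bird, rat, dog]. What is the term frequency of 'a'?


Document has 18 words
Scanning for 'a':
Found at positions: [12]
Count = 1

1


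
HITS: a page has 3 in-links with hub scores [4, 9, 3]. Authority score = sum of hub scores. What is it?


Authority = sum of hub scores of in-linkers
In-link 1: hub score = 4
In-link 2: hub score = 9
In-link 3: hub score = 3
Authority = 4 + 9 + 3 = 16

16


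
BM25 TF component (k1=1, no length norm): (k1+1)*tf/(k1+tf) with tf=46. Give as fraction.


BM25 TF component = (k1+1)*tf / (k1+tf)
k1 = 1, tf = 46
Numerator = (1+1)*46 = 92
Denominator = 1 + 46 = 47
= 92/47 = 92/47

92/47


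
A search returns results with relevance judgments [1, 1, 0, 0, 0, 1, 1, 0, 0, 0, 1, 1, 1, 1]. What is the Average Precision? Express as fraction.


Computing P@k for each relevant position:
Position 1: relevant, P@1 = 1/1 = 1
Position 2: relevant, P@2 = 2/2 = 1
Position 3: not relevant
Position 4: not relevant
Position 5: not relevant
Position 6: relevant, P@6 = 3/6 = 1/2
Position 7: relevant, P@7 = 4/7 = 4/7
Position 8: not relevant
Position 9: not relevant
Position 10: not relevant
Position 11: relevant, P@11 = 5/11 = 5/11
Position 12: relevant, P@12 = 6/12 = 1/2
Position 13: relevant, P@13 = 7/13 = 7/13
Position 14: relevant, P@14 = 8/14 = 4/7
Sum of P@k = 1 + 1 + 1/2 + 4/7 + 5/11 + 1/2 + 7/13 + 4/7 = 5141/1001
AP = 5141/1001 / 8 = 5141/8008

5141/8008


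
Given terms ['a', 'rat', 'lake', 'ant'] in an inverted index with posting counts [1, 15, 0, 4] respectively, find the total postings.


Summing posting list sizes:
'a': 1 postings
'rat': 15 postings
'lake': 0 postings
'ant': 4 postings
Total = 1 + 15 + 0 + 4 = 20

20


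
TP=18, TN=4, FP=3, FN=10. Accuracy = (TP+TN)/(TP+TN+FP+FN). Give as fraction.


Accuracy = (TP + TN) / (TP + TN + FP + FN)
TP + TN = 18 + 4 = 22
Total = 18 + 4 + 3 + 10 = 35
Accuracy = 22 / 35 = 22/35

22/35


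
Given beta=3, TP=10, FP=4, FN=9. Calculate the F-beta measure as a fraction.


P = TP/(TP+FP) = 10/14 = 5/7
R = TP/(TP+FN) = 10/19 = 10/19
beta^2 = 3^2 = 9
(1 + beta^2) = 10
Numerator = (1+beta^2)*P*R = 500/133
Denominator = beta^2*P + R = 45/7 + 10/19 = 925/133
F_beta = 20/37

20/37


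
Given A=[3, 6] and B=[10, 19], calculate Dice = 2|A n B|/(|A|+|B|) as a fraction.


A intersect B = []
|A intersect B| = 0
|A| = 2, |B| = 2
Dice = 2*0 / (2+2)
= 0 / 4 = 0

0


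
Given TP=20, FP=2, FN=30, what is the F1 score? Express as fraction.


F1 = 2 * P * R / (P + R)
P = TP/(TP+FP) = 20/22 = 10/11
R = TP/(TP+FN) = 20/50 = 2/5
2 * P * R = 2 * 10/11 * 2/5 = 8/11
P + R = 10/11 + 2/5 = 72/55
F1 = 8/11 / 72/55 = 5/9

5/9


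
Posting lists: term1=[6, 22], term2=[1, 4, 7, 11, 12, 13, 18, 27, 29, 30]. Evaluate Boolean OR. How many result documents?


Boolean OR: find union of posting lists
term1 docs: [6, 22]
term2 docs: [1, 4, 7, 11, 12, 13, 18, 27, 29, 30]
Union: [1, 4, 6, 7, 11, 12, 13, 18, 22, 27, 29, 30]
|union| = 12

12


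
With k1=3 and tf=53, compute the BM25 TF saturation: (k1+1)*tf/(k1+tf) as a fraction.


BM25 TF component = (k1+1)*tf / (k1+tf)
k1 = 3, tf = 53
Numerator = (3+1)*53 = 212
Denominator = 3 + 53 = 56
= 212/56 = 53/14

53/14


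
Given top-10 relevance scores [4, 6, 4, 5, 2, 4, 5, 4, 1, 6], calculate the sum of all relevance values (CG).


Cumulative Gain = sum of relevance scores
Position 1: rel=4, running sum=4
Position 2: rel=6, running sum=10
Position 3: rel=4, running sum=14
Position 4: rel=5, running sum=19
Position 5: rel=2, running sum=21
Position 6: rel=4, running sum=25
Position 7: rel=5, running sum=30
Position 8: rel=4, running sum=34
Position 9: rel=1, running sum=35
Position 10: rel=6, running sum=41
CG = 41

41


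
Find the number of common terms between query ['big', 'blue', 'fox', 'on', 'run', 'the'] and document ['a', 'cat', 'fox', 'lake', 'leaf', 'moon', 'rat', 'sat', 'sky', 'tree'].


Query terms: ['big', 'blue', 'fox', 'on', 'run', 'the']
Document terms: ['a', 'cat', 'fox', 'lake', 'leaf', 'moon', 'rat', 'sat', 'sky', 'tree']
Common terms: ['fox']
Overlap count = 1

1


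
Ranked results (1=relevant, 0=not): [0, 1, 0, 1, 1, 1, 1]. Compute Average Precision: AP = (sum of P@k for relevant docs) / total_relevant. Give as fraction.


Computing P@k for each relevant position:
Position 1: not relevant
Position 2: relevant, P@2 = 1/2 = 1/2
Position 3: not relevant
Position 4: relevant, P@4 = 2/4 = 1/2
Position 5: relevant, P@5 = 3/5 = 3/5
Position 6: relevant, P@6 = 4/6 = 2/3
Position 7: relevant, P@7 = 5/7 = 5/7
Sum of P@k = 1/2 + 1/2 + 3/5 + 2/3 + 5/7 = 313/105
AP = 313/105 / 5 = 313/525

313/525


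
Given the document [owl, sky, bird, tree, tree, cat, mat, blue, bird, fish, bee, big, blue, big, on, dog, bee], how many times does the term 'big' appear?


Document has 17 words
Scanning for 'big':
Found at positions: [11, 13]
Count = 2

2


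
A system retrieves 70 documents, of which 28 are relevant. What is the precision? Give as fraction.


Precision = relevant_retrieved / total_retrieved
= 28 / 70
= 28 / (28 + 42)
= 2/5

2/5


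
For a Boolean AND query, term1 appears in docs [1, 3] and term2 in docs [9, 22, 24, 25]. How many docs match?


Boolean AND: find intersection of posting lists
term1 docs: [1, 3]
term2 docs: [9, 22, 24, 25]
Intersection: []
|intersection| = 0

0


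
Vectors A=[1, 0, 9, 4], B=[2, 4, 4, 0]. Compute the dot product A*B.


Dot product = sum of element-wise products
A[0]*B[0] = 1*2 = 2
A[1]*B[1] = 0*4 = 0
A[2]*B[2] = 9*4 = 36
A[3]*B[3] = 4*0 = 0
Sum = 2 + 0 + 36 + 0 = 38

38


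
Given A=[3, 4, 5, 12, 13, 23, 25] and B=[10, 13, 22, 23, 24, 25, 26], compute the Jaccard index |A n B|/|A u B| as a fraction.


A intersect B = [13, 23, 25]
|A intersect B| = 3
A union B = [3, 4, 5, 10, 12, 13, 22, 23, 24, 25, 26]
|A union B| = 11
Jaccard = 3/11 = 3/11

3/11


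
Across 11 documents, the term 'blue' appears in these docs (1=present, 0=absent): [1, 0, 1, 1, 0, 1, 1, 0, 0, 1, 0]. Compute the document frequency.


Checking each document for 'blue':
Doc 1: present
Doc 2: absent
Doc 3: present
Doc 4: present
Doc 5: absent
Doc 6: present
Doc 7: present
Doc 8: absent
Doc 9: absent
Doc 10: present
Doc 11: absent
df = sum of presences = 1 + 0 + 1 + 1 + 0 + 1 + 1 + 0 + 0 + 1 + 0 = 6

6


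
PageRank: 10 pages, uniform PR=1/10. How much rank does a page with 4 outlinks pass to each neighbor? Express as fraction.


Initial PR = 1/10 = 1/10
Outlinks = 4
Contribution per link = PR / outlinks
= 1/10 / 4
= 1/40

1/40


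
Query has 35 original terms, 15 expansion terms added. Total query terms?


Original terms: 35
Expansion terms: 15
Total = 35 + 15 = 50

50


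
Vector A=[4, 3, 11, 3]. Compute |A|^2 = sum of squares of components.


|A|^2 = sum of squared components
A[0]^2 = 4^2 = 16
A[1]^2 = 3^2 = 9
A[2]^2 = 11^2 = 121
A[3]^2 = 3^2 = 9
Sum = 16 + 9 + 121 + 9 = 155

155


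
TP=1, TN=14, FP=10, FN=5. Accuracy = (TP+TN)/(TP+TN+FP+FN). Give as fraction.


Accuracy = (TP + TN) / (TP + TN + FP + FN)
TP + TN = 1 + 14 = 15
Total = 1 + 14 + 10 + 5 = 30
Accuracy = 15 / 30 = 1/2

1/2


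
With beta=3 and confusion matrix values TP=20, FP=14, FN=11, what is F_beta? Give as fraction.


P = TP/(TP+FP) = 20/34 = 10/17
R = TP/(TP+FN) = 20/31 = 20/31
beta^2 = 3^2 = 9
(1 + beta^2) = 10
Numerator = (1+beta^2)*P*R = 2000/527
Denominator = beta^2*P + R = 90/17 + 20/31 = 3130/527
F_beta = 200/313

200/313


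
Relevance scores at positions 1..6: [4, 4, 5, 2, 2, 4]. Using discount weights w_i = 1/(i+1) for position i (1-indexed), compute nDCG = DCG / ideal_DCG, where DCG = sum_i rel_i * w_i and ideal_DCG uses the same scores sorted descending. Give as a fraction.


Position discount weights w_i = 1/(i+1) for i=1..6:
Weights = [1/2, 1/3, 1/4, 1/5, 1/6, 1/7]
Actual relevance: [4, 4, 5, 2, 2, 4]
DCG = 4/2 + 4/3 + 5/4 + 2/5 + 2/6 + 4/7 = 2473/420
Ideal relevance (sorted desc): [5, 4, 4, 4, 2, 2]
Ideal DCG = 5/2 + 4/3 + 4/4 + 4/5 + 2/6 + 2/7 = 1313/210
nDCG = DCG / ideal_DCG = 2473/420 / 1313/210 = 2473/2626

2473/2626


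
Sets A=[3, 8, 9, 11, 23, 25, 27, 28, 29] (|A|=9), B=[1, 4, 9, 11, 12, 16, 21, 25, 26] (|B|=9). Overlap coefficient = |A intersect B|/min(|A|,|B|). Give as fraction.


A intersect B = [9, 11, 25]
|A intersect B| = 3
min(|A|, |B|) = min(9, 9) = 9
Overlap = 3 / 9 = 1/3

1/3


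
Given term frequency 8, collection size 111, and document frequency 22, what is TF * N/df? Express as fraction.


TF * (N/df)
= 8 * (111/22)
= 8 * 111/22
= 444/11

444/11


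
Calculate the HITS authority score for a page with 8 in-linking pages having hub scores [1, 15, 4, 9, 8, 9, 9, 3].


Authority = sum of hub scores of in-linkers
In-link 1: hub score = 1
In-link 2: hub score = 15
In-link 3: hub score = 4
In-link 4: hub score = 9
In-link 5: hub score = 8
In-link 6: hub score = 9
In-link 7: hub score = 9
In-link 8: hub score = 3
Authority = 1 + 15 + 4 + 9 + 8 + 9 + 9 + 3 = 58

58


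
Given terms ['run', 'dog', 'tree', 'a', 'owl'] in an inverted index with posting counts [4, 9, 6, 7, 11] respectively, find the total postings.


Summing posting list sizes:
'run': 4 postings
'dog': 9 postings
'tree': 6 postings
'a': 7 postings
'owl': 11 postings
Total = 4 + 9 + 6 + 7 + 11 = 37

37


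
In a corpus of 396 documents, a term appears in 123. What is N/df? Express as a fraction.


IDF ratio = N / df
= 396 / 123
= 132/41

132/41


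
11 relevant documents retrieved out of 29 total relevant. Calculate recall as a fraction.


Recall = retrieved_relevant / total_relevant
= 11 / 29
= 11 / (11 + 18)
= 11/29

11/29


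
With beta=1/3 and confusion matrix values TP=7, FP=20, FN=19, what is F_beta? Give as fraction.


P = TP/(TP+FP) = 7/27 = 7/27
R = TP/(TP+FN) = 7/26 = 7/26
beta^2 = 1/3^2 = 1/9
(1 + beta^2) = 10/9
Numerator = (1+beta^2)*P*R = 245/3159
Denominator = beta^2*P + R = 7/243 + 7/26 = 1883/6318
F_beta = 70/269

70/269


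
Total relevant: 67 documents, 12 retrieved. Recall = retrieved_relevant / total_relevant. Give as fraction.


Recall = retrieved_relevant / total_relevant
= 12 / 67
= 12 / (12 + 55)
= 12/67

12/67


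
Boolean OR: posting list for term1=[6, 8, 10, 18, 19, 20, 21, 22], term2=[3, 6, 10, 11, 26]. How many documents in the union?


Boolean OR: find union of posting lists
term1 docs: [6, 8, 10, 18, 19, 20, 21, 22]
term2 docs: [3, 6, 10, 11, 26]
Union: [3, 6, 8, 10, 11, 18, 19, 20, 21, 22, 26]
|union| = 11

11


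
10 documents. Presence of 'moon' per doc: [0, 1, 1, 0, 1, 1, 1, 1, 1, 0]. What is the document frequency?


Checking each document for 'moon':
Doc 1: absent
Doc 2: present
Doc 3: present
Doc 4: absent
Doc 5: present
Doc 6: present
Doc 7: present
Doc 8: present
Doc 9: present
Doc 10: absent
df = sum of presences = 0 + 1 + 1 + 0 + 1 + 1 + 1 + 1 + 1 + 0 = 7

7


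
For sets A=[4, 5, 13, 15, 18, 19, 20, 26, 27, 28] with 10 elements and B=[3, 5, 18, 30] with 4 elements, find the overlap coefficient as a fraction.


A intersect B = [5, 18]
|A intersect B| = 2
min(|A|, |B|) = min(10, 4) = 4
Overlap = 2 / 4 = 1/2

1/2


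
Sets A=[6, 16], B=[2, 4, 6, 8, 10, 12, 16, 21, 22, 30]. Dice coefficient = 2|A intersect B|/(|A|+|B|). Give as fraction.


A intersect B = [6, 16]
|A intersect B| = 2
|A| = 2, |B| = 10
Dice = 2*2 / (2+10)
= 4 / 12 = 1/3

1/3


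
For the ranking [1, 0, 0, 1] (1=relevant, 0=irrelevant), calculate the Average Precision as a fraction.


Computing P@k for each relevant position:
Position 1: relevant, P@1 = 1/1 = 1
Position 2: not relevant
Position 3: not relevant
Position 4: relevant, P@4 = 2/4 = 1/2
Sum of P@k = 1 + 1/2 = 3/2
AP = 3/2 / 2 = 3/4

3/4


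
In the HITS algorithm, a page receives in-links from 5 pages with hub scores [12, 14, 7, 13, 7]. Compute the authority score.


Authority = sum of hub scores of in-linkers
In-link 1: hub score = 12
In-link 2: hub score = 14
In-link 3: hub score = 7
In-link 4: hub score = 13
In-link 5: hub score = 7
Authority = 12 + 14 + 7 + 13 + 7 = 53

53


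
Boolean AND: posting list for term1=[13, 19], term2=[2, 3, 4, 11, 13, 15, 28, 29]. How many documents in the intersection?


Boolean AND: find intersection of posting lists
term1 docs: [13, 19]
term2 docs: [2, 3, 4, 11, 13, 15, 28, 29]
Intersection: [13]
|intersection| = 1

1


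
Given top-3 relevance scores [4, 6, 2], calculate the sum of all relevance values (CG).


Cumulative Gain = sum of relevance scores
Position 1: rel=4, running sum=4
Position 2: rel=6, running sum=10
Position 3: rel=2, running sum=12
CG = 12

12


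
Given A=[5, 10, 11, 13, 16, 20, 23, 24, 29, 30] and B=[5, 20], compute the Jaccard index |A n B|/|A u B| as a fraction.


A intersect B = [5, 20]
|A intersect B| = 2
A union B = [5, 10, 11, 13, 16, 20, 23, 24, 29, 30]
|A union B| = 10
Jaccard = 2/10 = 1/5

1/5


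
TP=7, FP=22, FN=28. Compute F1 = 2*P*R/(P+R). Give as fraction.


F1 = 2 * P * R / (P + R)
P = TP/(TP+FP) = 7/29 = 7/29
R = TP/(TP+FN) = 7/35 = 1/5
2 * P * R = 2 * 7/29 * 1/5 = 14/145
P + R = 7/29 + 1/5 = 64/145
F1 = 14/145 / 64/145 = 7/32

7/32


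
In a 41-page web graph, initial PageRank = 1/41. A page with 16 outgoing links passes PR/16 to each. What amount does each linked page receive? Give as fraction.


Initial PR = 1/41 = 1/41
Outlinks = 16
Contribution per link = PR / outlinks
= 1/41 / 16
= 1/656

1/656


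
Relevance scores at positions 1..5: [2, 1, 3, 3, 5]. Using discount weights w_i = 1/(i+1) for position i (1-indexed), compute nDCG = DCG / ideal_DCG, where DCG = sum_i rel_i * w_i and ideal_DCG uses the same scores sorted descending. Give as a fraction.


Position discount weights w_i = 1/(i+1) for i=1..5:
Weights = [1/2, 1/3, 1/4, 1/5, 1/6]
Actual relevance: [2, 1, 3, 3, 5]
DCG = 2/2 + 1/3 + 3/4 + 3/5 + 5/6 = 211/60
Ideal relevance (sorted desc): [5, 3, 3, 2, 1]
Ideal DCG = 5/2 + 3/3 + 3/4 + 2/5 + 1/6 = 289/60
nDCG = DCG / ideal_DCG = 211/60 / 289/60 = 211/289

211/289


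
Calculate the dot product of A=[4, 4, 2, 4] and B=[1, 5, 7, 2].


Dot product = sum of element-wise products
A[0]*B[0] = 4*1 = 4
A[1]*B[1] = 4*5 = 20
A[2]*B[2] = 2*7 = 14
A[3]*B[3] = 4*2 = 8
Sum = 4 + 20 + 14 + 8 = 46

46


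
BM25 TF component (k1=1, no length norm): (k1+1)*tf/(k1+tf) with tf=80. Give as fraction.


BM25 TF component = (k1+1)*tf / (k1+tf)
k1 = 1, tf = 80
Numerator = (1+1)*80 = 160
Denominator = 1 + 80 = 81
= 160/81 = 160/81

160/81


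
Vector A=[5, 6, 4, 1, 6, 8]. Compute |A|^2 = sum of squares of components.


|A|^2 = sum of squared components
A[0]^2 = 5^2 = 25
A[1]^2 = 6^2 = 36
A[2]^2 = 4^2 = 16
A[3]^2 = 1^2 = 1
A[4]^2 = 6^2 = 36
A[5]^2 = 8^2 = 64
Sum = 25 + 36 + 16 + 1 + 36 + 64 = 178

178


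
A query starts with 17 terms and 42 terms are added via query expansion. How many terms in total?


Original terms: 17
Expansion terms: 42
Total = 17 + 42 = 59

59


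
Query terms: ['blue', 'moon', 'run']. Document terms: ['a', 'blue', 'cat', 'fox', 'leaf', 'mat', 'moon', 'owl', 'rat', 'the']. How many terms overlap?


Query terms: ['blue', 'moon', 'run']
Document terms: ['a', 'blue', 'cat', 'fox', 'leaf', 'mat', 'moon', 'owl', 'rat', 'the']
Common terms: ['blue', 'moon']
Overlap count = 2

2


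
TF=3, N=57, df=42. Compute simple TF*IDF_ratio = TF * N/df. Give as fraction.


TF * (N/df)
= 3 * (57/42)
= 3 * 19/14
= 57/14

57/14


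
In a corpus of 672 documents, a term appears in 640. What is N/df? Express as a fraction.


IDF ratio = N / df
= 672 / 640
= 21/20

21/20


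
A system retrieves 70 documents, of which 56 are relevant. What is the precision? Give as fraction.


Precision = relevant_retrieved / total_retrieved
= 56 / 70
= 56 / (56 + 14)
= 4/5

4/5


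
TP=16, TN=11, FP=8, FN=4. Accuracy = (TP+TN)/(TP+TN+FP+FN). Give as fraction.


Accuracy = (TP + TN) / (TP + TN + FP + FN)
TP + TN = 16 + 11 = 27
Total = 16 + 11 + 8 + 4 = 39
Accuracy = 27 / 39 = 9/13

9/13


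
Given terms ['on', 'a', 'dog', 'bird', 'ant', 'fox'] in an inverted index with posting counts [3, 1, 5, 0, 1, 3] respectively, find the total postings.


Summing posting list sizes:
'on': 3 postings
'a': 1 postings
'dog': 5 postings
'bird': 0 postings
'ant': 1 postings
'fox': 3 postings
Total = 3 + 1 + 5 + 0 + 1 + 3 = 13

13


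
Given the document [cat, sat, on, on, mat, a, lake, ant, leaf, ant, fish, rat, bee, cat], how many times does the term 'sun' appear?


Document has 14 words
Scanning for 'sun':
Term not found in document
Count = 0

0


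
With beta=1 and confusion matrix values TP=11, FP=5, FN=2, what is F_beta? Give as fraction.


P = TP/(TP+FP) = 11/16 = 11/16
R = TP/(TP+FN) = 11/13 = 11/13
beta^2 = 1^2 = 1
(1 + beta^2) = 2
Numerator = (1+beta^2)*P*R = 121/104
Denominator = beta^2*P + R = 11/16 + 11/13 = 319/208
F_beta = 22/29

22/29


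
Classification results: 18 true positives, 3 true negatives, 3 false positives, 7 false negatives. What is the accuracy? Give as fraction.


Accuracy = (TP + TN) / (TP + TN + FP + FN)
TP + TN = 18 + 3 = 21
Total = 18 + 3 + 3 + 7 = 31
Accuracy = 21 / 31 = 21/31

21/31


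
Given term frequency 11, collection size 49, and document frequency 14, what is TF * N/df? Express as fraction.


TF * (N/df)
= 11 * (49/14)
= 11 * 7/2
= 77/2

77/2


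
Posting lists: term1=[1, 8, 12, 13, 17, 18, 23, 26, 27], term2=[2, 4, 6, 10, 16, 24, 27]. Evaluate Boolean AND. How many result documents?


Boolean AND: find intersection of posting lists
term1 docs: [1, 8, 12, 13, 17, 18, 23, 26, 27]
term2 docs: [2, 4, 6, 10, 16, 24, 27]
Intersection: [27]
|intersection| = 1

1


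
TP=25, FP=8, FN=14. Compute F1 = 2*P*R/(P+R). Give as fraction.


F1 = 2 * P * R / (P + R)
P = TP/(TP+FP) = 25/33 = 25/33
R = TP/(TP+FN) = 25/39 = 25/39
2 * P * R = 2 * 25/33 * 25/39 = 1250/1287
P + R = 25/33 + 25/39 = 200/143
F1 = 1250/1287 / 200/143 = 25/36

25/36


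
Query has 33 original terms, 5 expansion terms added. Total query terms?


Original terms: 33
Expansion terms: 5
Total = 33 + 5 = 38

38


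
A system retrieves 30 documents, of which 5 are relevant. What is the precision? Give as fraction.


Precision = relevant_retrieved / total_retrieved
= 5 / 30
= 5 / (5 + 25)
= 1/6

1/6


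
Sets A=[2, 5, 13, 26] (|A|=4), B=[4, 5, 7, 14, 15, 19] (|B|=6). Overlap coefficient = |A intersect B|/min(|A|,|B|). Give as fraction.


A intersect B = [5]
|A intersect B| = 1
min(|A|, |B|) = min(4, 6) = 4
Overlap = 1 / 4 = 1/4

1/4


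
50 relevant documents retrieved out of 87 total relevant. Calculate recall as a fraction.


Recall = retrieved_relevant / total_relevant
= 50 / 87
= 50 / (50 + 37)
= 50/87

50/87


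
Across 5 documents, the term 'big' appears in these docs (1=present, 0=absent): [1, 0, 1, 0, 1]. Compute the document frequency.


Checking each document for 'big':
Doc 1: present
Doc 2: absent
Doc 3: present
Doc 4: absent
Doc 5: present
df = sum of presences = 1 + 0 + 1 + 0 + 1 = 3

3


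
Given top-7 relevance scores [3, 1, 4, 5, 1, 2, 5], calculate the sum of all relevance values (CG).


Cumulative Gain = sum of relevance scores
Position 1: rel=3, running sum=3
Position 2: rel=1, running sum=4
Position 3: rel=4, running sum=8
Position 4: rel=5, running sum=13
Position 5: rel=1, running sum=14
Position 6: rel=2, running sum=16
Position 7: rel=5, running sum=21
CG = 21

21


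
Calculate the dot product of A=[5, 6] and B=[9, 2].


Dot product = sum of element-wise products
A[0]*B[0] = 5*9 = 45
A[1]*B[1] = 6*2 = 12
Sum = 45 + 12 = 57

57


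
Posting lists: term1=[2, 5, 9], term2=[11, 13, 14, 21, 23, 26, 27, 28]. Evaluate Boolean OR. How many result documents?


Boolean OR: find union of posting lists
term1 docs: [2, 5, 9]
term2 docs: [11, 13, 14, 21, 23, 26, 27, 28]
Union: [2, 5, 9, 11, 13, 14, 21, 23, 26, 27, 28]
|union| = 11

11


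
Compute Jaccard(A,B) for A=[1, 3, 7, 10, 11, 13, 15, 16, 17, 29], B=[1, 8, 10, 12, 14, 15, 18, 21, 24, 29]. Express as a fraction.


A intersect B = [1, 10, 15, 29]
|A intersect B| = 4
A union B = [1, 3, 7, 8, 10, 11, 12, 13, 14, 15, 16, 17, 18, 21, 24, 29]
|A union B| = 16
Jaccard = 4/16 = 1/4

1/4


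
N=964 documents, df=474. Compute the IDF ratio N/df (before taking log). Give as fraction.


IDF ratio = N / df
= 964 / 474
= 482/237

482/237


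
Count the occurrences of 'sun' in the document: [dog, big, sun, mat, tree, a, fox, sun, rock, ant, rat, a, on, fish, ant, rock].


Document has 16 words
Scanning for 'sun':
Found at positions: [2, 7]
Count = 2

2


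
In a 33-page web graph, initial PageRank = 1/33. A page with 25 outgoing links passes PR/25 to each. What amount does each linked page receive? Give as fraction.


Initial PR = 1/33 = 1/33
Outlinks = 25
Contribution per link = PR / outlinks
= 1/33 / 25
= 1/825

1/825


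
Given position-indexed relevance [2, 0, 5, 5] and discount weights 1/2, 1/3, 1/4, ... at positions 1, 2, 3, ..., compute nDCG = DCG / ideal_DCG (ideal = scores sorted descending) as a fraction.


Position discount weights w_i = 1/(i+1) for i=1..4:
Weights = [1/2, 1/3, 1/4, 1/5]
Actual relevance: [2, 0, 5, 5]
DCG = 2/2 + 0/3 + 5/4 + 5/5 = 13/4
Ideal relevance (sorted desc): [5, 5, 2, 0]
Ideal DCG = 5/2 + 5/3 + 2/4 + 0/5 = 14/3
nDCG = DCG / ideal_DCG = 13/4 / 14/3 = 39/56

39/56


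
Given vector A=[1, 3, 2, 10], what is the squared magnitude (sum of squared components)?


|A|^2 = sum of squared components
A[0]^2 = 1^2 = 1
A[1]^2 = 3^2 = 9
A[2]^2 = 2^2 = 4
A[3]^2 = 10^2 = 100
Sum = 1 + 9 + 4 + 100 = 114

114


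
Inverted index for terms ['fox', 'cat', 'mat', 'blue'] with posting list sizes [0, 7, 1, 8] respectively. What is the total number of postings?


Summing posting list sizes:
'fox': 0 postings
'cat': 7 postings
'mat': 1 postings
'blue': 8 postings
Total = 0 + 7 + 1 + 8 = 16

16


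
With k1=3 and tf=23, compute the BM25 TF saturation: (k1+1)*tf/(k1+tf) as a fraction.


BM25 TF component = (k1+1)*tf / (k1+tf)
k1 = 3, tf = 23
Numerator = (3+1)*23 = 92
Denominator = 3 + 23 = 26
= 92/26 = 46/13

46/13


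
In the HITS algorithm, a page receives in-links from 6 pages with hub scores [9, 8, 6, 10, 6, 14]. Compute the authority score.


Authority = sum of hub scores of in-linkers
In-link 1: hub score = 9
In-link 2: hub score = 8
In-link 3: hub score = 6
In-link 4: hub score = 10
In-link 5: hub score = 6
In-link 6: hub score = 14
Authority = 9 + 8 + 6 + 10 + 6 + 14 = 53

53


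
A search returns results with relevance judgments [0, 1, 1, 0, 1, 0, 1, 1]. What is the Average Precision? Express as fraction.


Computing P@k for each relevant position:
Position 1: not relevant
Position 2: relevant, P@2 = 1/2 = 1/2
Position 3: relevant, P@3 = 2/3 = 2/3
Position 4: not relevant
Position 5: relevant, P@5 = 3/5 = 3/5
Position 6: not relevant
Position 7: relevant, P@7 = 4/7 = 4/7
Position 8: relevant, P@8 = 5/8 = 5/8
Sum of P@k = 1/2 + 2/3 + 3/5 + 4/7 + 5/8 = 2489/840
AP = 2489/840 / 5 = 2489/4200

2489/4200


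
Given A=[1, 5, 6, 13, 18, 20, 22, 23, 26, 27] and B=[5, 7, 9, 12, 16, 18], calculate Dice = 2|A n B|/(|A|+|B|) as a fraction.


A intersect B = [5, 18]
|A intersect B| = 2
|A| = 10, |B| = 6
Dice = 2*2 / (10+6)
= 4 / 16 = 1/4

1/4


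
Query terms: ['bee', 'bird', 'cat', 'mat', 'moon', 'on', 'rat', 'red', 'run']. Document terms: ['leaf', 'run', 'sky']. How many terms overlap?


Query terms: ['bee', 'bird', 'cat', 'mat', 'moon', 'on', 'rat', 'red', 'run']
Document terms: ['leaf', 'run', 'sky']
Common terms: ['run']
Overlap count = 1

1


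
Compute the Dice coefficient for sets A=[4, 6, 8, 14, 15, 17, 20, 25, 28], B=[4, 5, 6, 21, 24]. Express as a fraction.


A intersect B = [4, 6]
|A intersect B| = 2
|A| = 9, |B| = 5
Dice = 2*2 / (9+5)
= 4 / 14 = 2/7

2/7


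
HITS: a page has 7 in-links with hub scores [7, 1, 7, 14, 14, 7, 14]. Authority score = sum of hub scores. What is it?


Authority = sum of hub scores of in-linkers
In-link 1: hub score = 7
In-link 2: hub score = 1
In-link 3: hub score = 7
In-link 4: hub score = 14
In-link 5: hub score = 14
In-link 6: hub score = 7
In-link 7: hub score = 14
Authority = 7 + 1 + 7 + 14 + 14 + 7 + 14 = 64

64


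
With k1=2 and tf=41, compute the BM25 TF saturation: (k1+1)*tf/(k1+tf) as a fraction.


BM25 TF component = (k1+1)*tf / (k1+tf)
k1 = 2, tf = 41
Numerator = (2+1)*41 = 123
Denominator = 2 + 41 = 43
= 123/43 = 123/43

123/43


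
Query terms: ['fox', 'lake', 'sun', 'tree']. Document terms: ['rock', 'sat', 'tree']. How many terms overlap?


Query terms: ['fox', 'lake', 'sun', 'tree']
Document terms: ['rock', 'sat', 'tree']
Common terms: ['tree']
Overlap count = 1

1


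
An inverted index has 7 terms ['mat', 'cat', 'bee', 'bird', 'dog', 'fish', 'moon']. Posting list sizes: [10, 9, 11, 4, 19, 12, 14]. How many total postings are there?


Summing posting list sizes:
'mat': 10 postings
'cat': 9 postings
'bee': 11 postings
'bird': 4 postings
'dog': 19 postings
'fish': 12 postings
'moon': 14 postings
Total = 10 + 9 + 11 + 4 + 19 + 12 + 14 = 79

79


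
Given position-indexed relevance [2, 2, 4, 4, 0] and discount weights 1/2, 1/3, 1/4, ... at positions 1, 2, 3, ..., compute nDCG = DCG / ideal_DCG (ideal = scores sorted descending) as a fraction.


Position discount weights w_i = 1/(i+1) for i=1..5:
Weights = [1/2, 1/3, 1/4, 1/5, 1/6]
Actual relevance: [2, 2, 4, 4, 0]
DCG = 2/2 + 2/3 + 4/4 + 4/5 + 0/6 = 52/15
Ideal relevance (sorted desc): [4, 4, 2, 2, 0]
Ideal DCG = 4/2 + 4/3 + 2/4 + 2/5 + 0/6 = 127/30
nDCG = DCG / ideal_DCG = 52/15 / 127/30 = 104/127

104/127


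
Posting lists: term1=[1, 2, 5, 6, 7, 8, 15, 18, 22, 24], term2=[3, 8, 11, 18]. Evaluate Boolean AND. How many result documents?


Boolean AND: find intersection of posting lists
term1 docs: [1, 2, 5, 6, 7, 8, 15, 18, 22, 24]
term2 docs: [3, 8, 11, 18]
Intersection: [8, 18]
|intersection| = 2

2


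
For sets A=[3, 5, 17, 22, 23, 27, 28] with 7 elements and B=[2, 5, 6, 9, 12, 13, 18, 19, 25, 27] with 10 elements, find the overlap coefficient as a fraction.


A intersect B = [5, 27]
|A intersect B| = 2
min(|A|, |B|) = min(7, 10) = 7
Overlap = 2 / 7 = 2/7

2/7


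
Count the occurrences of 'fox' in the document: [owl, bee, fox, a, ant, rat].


Document has 6 words
Scanning for 'fox':
Found at positions: [2]
Count = 1

1


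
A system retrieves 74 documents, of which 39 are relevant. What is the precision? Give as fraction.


Precision = relevant_retrieved / total_retrieved
= 39 / 74
= 39 / (39 + 35)
= 39/74

39/74


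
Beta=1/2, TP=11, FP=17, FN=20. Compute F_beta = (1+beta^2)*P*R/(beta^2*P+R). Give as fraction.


P = TP/(TP+FP) = 11/28 = 11/28
R = TP/(TP+FN) = 11/31 = 11/31
beta^2 = 1/2^2 = 1/4
(1 + beta^2) = 5/4
Numerator = (1+beta^2)*P*R = 605/3472
Denominator = beta^2*P + R = 11/112 + 11/31 = 1573/3472
F_beta = 5/13

5/13


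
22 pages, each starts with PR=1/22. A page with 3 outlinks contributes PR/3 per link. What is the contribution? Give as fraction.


Initial PR = 1/22 = 1/22
Outlinks = 3
Contribution per link = PR / outlinks
= 1/22 / 3
= 1/66

1/66


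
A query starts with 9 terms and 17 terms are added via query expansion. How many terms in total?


Original terms: 9
Expansion terms: 17
Total = 9 + 17 = 26

26


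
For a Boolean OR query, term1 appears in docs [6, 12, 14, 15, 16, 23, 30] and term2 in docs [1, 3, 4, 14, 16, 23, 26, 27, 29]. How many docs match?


Boolean OR: find union of posting lists
term1 docs: [6, 12, 14, 15, 16, 23, 30]
term2 docs: [1, 3, 4, 14, 16, 23, 26, 27, 29]
Union: [1, 3, 4, 6, 12, 14, 15, 16, 23, 26, 27, 29, 30]
|union| = 13

13


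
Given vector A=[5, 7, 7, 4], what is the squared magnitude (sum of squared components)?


|A|^2 = sum of squared components
A[0]^2 = 5^2 = 25
A[1]^2 = 7^2 = 49
A[2]^2 = 7^2 = 49
A[3]^2 = 4^2 = 16
Sum = 25 + 49 + 49 + 16 = 139

139


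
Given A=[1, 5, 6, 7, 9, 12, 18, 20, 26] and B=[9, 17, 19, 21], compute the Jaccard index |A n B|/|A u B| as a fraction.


A intersect B = [9]
|A intersect B| = 1
A union B = [1, 5, 6, 7, 9, 12, 17, 18, 19, 20, 21, 26]
|A union B| = 12
Jaccard = 1/12 = 1/12

1/12


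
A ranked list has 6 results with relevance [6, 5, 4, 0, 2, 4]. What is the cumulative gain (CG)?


Cumulative Gain = sum of relevance scores
Position 1: rel=6, running sum=6
Position 2: rel=5, running sum=11
Position 3: rel=4, running sum=15
Position 4: rel=0, running sum=15
Position 5: rel=2, running sum=17
Position 6: rel=4, running sum=21
CG = 21

21


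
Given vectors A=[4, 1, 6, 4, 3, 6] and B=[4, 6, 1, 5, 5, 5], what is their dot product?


Dot product = sum of element-wise products
A[0]*B[0] = 4*4 = 16
A[1]*B[1] = 1*6 = 6
A[2]*B[2] = 6*1 = 6
A[3]*B[3] = 4*5 = 20
A[4]*B[4] = 3*5 = 15
A[5]*B[5] = 6*5 = 30
Sum = 16 + 6 + 6 + 20 + 15 + 30 = 93

93


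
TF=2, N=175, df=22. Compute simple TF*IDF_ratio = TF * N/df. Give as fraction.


TF * (N/df)
= 2 * (175/22)
= 2 * 175/22
= 175/11

175/11


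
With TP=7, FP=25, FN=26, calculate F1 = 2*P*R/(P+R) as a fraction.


F1 = 2 * P * R / (P + R)
P = TP/(TP+FP) = 7/32 = 7/32
R = TP/(TP+FN) = 7/33 = 7/33
2 * P * R = 2 * 7/32 * 7/33 = 49/528
P + R = 7/32 + 7/33 = 455/1056
F1 = 49/528 / 455/1056 = 14/65

14/65


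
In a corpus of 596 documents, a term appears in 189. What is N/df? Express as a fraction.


IDF ratio = N / df
= 596 / 189
= 596/189

596/189


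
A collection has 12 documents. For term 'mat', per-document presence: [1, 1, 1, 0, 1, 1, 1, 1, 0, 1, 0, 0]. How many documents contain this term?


Checking each document for 'mat':
Doc 1: present
Doc 2: present
Doc 3: present
Doc 4: absent
Doc 5: present
Doc 6: present
Doc 7: present
Doc 8: present
Doc 9: absent
Doc 10: present
Doc 11: absent
Doc 12: absent
df = sum of presences = 1 + 1 + 1 + 0 + 1 + 1 + 1 + 1 + 0 + 1 + 0 + 0 = 8

8


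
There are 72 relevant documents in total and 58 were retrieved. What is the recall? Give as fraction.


Recall = retrieved_relevant / total_relevant
= 58 / 72
= 58 / (58 + 14)
= 29/36

29/36


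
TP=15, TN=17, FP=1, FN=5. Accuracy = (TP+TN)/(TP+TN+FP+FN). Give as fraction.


Accuracy = (TP + TN) / (TP + TN + FP + FN)
TP + TN = 15 + 17 = 32
Total = 15 + 17 + 1 + 5 = 38
Accuracy = 32 / 38 = 16/19

16/19


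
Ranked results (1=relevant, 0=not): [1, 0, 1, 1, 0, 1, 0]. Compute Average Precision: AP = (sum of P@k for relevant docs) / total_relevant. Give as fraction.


Computing P@k for each relevant position:
Position 1: relevant, P@1 = 1/1 = 1
Position 2: not relevant
Position 3: relevant, P@3 = 2/3 = 2/3
Position 4: relevant, P@4 = 3/4 = 3/4
Position 5: not relevant
Position 6: relevant, P@6 = 4/6 = 2/3
Position 7: not relevant
Sum of P@k = 1 + 2/3 + 3/4 + 2/3 = 37/12
AP = 37/12 / 4 = 37/48

37/48


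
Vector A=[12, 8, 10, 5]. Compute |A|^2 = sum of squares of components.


|A|^2 = sum of squared components
A[0]^2 = 12^2 = 144
A[1]^2 = 8^2 = 64
A[2]^2 = 10^2 = 100
A[3]^2 = 5^2 = 25
Sum = 144 + 64 + 100 + 25 = 333

333


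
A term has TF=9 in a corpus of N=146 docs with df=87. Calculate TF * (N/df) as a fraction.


TF * (N/df)
= 9 * (146/87)
= 9 * 146/87
= 438/29

438/29


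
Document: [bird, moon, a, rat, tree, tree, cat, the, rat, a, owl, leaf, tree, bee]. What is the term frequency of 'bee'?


Document has 14 words
Scanning for 'bee':
Found at positions: [13]
Count = 1

1


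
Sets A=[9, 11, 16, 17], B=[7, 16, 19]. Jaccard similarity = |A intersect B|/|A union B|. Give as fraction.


A intersect B = [16]
|A intersect B| = 1
A union B = [7, 9, 11, 16, 17, 19]
|A union B| = 6
Jaccard = 1/6 = 1/6

1/6


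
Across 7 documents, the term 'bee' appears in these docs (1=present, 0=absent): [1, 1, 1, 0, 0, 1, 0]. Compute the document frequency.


Checking each document for 'bee':
Doc 1: present
Doc 2: present
Doc 3: present
Doc 4: absent
Doc 5: absent
Doc 6: present
Doc 7: absent
df = sum of presences = 1 + 1 + 1 + 0 + 0 + 1 + 0 = 4

4


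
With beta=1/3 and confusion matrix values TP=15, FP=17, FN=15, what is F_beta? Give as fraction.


P = TP/(TP+FP) = 15/32 = 15/32
R = TP/(TP+FN) = 15/30 = 1/2
beta^2 = 1/3^2 = 1/9
(1 + beta^2) = 10/9
Numerator = (1+beta^2)*P*R = 25/96
Denominator = beta^2*P + R = 5/96 + 1/2 = 53/96
F_beta = 25/53

25/53


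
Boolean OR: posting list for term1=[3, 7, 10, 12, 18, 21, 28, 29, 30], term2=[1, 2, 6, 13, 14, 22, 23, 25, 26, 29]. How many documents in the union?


Boolean OR: find union of posting lists
term1 docs: [3, 7, 10, 12, 18, 21, 28, 29, 30]
term2 docs: [1, 2, 6, 13, 14, 22, 23, 25, 26, 29]
Union: [1, 2, 3, 6, 7, 10, 12, 13, 14, 18, 21, 22, 23, 25, 26, 28, 29, 30]
|union| = 18

18


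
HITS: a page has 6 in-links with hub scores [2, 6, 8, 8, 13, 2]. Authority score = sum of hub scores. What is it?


Authority = sum of hub scores of in-linkers
In-link 1: hub score = 2
In-link 2: hub score = 6
In-link 3: hub score = 8
In-link 4: hub score = 8
In-link 5: hub score = 13
In-link 6: hub score = 2
Authority = 2 + 6 + 8 + 8 + 13 + 2 = 39

39


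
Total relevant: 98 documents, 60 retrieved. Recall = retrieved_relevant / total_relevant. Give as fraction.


Recall = retrieved_relevant / total_relevant
= 60 / 98
= 60 / (60 + 38)
= 30/49

30/49


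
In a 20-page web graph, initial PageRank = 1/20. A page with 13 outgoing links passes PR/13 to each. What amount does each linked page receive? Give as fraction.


Initial PR = 1/20 = 1/20
Outlinks = 13
Contribution per link = PR / outlinks
= 1/20 / 13
= 1/260

1/260


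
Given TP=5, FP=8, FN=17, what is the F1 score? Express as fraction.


F1 = 2 * P * R / (P + R)
P = TP/(TP+FP) = 5/13 = 5/13
R = TP/(TP+FN) = 5/22 = 5/22
2 * P * R = 2 * 5/13 * 5/22 = 25/143
P + R = 5/13 + 5/22 = 175/286
F1 = 25/143 / 175/286 = 2/7

2/7


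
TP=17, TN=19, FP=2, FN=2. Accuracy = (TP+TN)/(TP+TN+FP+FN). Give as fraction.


Accuracy = (TP + TN) / (TP + TN + FP + FN)
TP + TN = 17 + 19 = 36
Total = 17 + 19 + 2 + 2 = 40
Accuracy = 36 / 40 = 9/10

9/10


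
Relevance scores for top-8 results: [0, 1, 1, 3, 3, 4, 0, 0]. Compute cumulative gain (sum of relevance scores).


Cumulative Gain = sum of relevance scores
Position 1: rel=0, running sum=0
Position 2: rel=1, running sum=1
Position 3: rel=1, running sum=2
Position 4: rel=3, running sum=5
Position 5: rel=3, running sum=8
Position 6: rel=4, running sum=12
Position 7: rel=0, running sum=12
Position 8: rel=0, running sum=12
CG = 12

12


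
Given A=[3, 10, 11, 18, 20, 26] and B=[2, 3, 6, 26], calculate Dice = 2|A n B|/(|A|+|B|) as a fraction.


A intersect B = [3, 26]
|A intersect B| = 2
|A| = 6, |B| = 4
Dice = 2*2 / (6+4)
= 4 / 10 = 2/5

2/5


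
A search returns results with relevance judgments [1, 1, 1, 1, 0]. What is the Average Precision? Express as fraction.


Computing P@k for each relevant position:
Position 1: relevant, P@1 = 1/1 = 1
Position 2: relevant, P@2 = 2/2 = 1
Position 3: relevant, P@3 = 3/3 = 1
Position 4: relevant, P@4 = 4/4 = 1
Position 5: not relevant
Sum of P@k = 1 + 1 + 1 + 1 = 4
AP = 4 / 4 = 1

1


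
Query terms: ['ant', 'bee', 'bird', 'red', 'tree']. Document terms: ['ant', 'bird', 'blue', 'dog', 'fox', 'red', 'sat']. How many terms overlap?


Query terms: ['ant', 'bee', 'bird', 'red', 'tree']
Document terms: ['ant', 'bird', 'blue', 'dog', 'fox', 'red', 'sat']
Common terms: ['ant', 'bird', 'red']
Overlap count = 3

3


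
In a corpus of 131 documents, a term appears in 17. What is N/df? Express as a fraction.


IDF ratio = N / df
= 131 / 17
= 131/17

131/17


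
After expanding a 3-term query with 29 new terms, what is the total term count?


Original terms: 3
Expansion terms: 29
Total = 3 + 29 = 32

32


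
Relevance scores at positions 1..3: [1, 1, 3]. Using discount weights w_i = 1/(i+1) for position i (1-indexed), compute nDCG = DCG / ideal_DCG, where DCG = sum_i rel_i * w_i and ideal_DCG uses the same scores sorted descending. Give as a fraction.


Position discount weights w_i = 1/(i+1) for i=1..3:
Weights = [1/2, 1/3, 1/4]
Actual relevance: [1, 1, 3]
DCG = 1/2 + 1/3 + 3/4 = 19/12
Ideal relevance (sorted desc): [3, 1, 1]
Ideal DCG = 3/2 + 1/3 + 1/4 = 25/12
nDCG = DCG / ideal_DCG = 19/12 / 25/12 = 19/25

19/25


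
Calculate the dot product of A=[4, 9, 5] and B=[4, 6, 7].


Dot product = sum of element-wise products
A[0]*B[0] = 4*4 = 16
A[1]*B[1] = 9*6 = 54
A[2]*B[2] = 5*7 = 35
Sum = 16 + 54 + 35 = 105

105


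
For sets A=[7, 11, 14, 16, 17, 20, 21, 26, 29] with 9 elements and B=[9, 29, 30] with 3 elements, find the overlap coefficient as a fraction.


A intersect B = [29]
|A intersect B| = 1
min(|A|, |B|) = min(9, 3) = 3
Overlap = 1 / 3 = 1/3

1/3


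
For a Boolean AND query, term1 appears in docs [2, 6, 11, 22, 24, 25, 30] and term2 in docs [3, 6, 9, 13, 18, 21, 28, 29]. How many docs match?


Boolean AND: find intersection of posting lists
term1 docs: [2, 6, 11, 22, 24, 25, 30]
term2 docs: [3, 6, 9, 13, 18, 21, 28, 29]
Intersection: [6]
|intersection| = 1

1


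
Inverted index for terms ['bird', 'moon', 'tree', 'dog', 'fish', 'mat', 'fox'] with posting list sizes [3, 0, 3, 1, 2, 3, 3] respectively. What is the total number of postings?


Summing posting list sizes:
'bird': 3 postings
'moon': 0 postings
'tree': 3 postings
'dog': 1 postings
'fish': 2 postings
'mat': 3 postings
'fox': 3 postings
Total = 3 + 0 + 3 + 1 + 2 + 3 + 3 = 15

15
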